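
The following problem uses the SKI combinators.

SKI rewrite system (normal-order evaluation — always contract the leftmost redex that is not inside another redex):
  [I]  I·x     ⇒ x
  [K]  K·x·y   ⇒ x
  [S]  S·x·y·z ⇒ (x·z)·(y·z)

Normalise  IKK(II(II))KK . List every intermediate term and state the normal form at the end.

  start: IKK(II(II))KK
  step 1: KK(II(II))KK
  step 2: KKK
  step 3: K

Answer: normal form = K  (in 3 steps)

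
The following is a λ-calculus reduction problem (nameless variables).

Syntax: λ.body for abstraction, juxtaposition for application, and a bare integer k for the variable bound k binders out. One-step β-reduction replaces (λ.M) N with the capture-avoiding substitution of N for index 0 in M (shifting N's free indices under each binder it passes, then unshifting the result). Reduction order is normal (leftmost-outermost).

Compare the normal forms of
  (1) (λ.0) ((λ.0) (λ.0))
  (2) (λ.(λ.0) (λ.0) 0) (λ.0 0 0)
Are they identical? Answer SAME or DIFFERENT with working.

Term A:
  start: (λ.0) ((λ.0) (λ.0))
  [1] (λ.0) (λ.0)
  [2] λ.0

Term B:
  start: (λ.(λ.0) (λ.0) 0) (λ.0 0 0)
  [1] (λ.0) (λ.0) (λ.0 0 0)
  [2] (λ.0) (λ.0 0 0)
  [3] λ.0 0 0

Answer: DIFFERENT — A ⇓ λ.0, B ⇓ λ.0 0 0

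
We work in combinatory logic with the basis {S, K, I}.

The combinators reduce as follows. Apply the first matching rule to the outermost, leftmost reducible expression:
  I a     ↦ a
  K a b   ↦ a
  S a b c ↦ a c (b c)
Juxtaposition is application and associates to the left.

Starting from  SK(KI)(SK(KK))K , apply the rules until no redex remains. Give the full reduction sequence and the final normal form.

Answer: normal form = K  (in 4 steps)

Reduction:
  start: SK(KI)(SK(KK))K
  step 1: K(SK(KK))(KI(SK(KK)))K
  step 2: SK(KK)K
  step 3: KK(KKK)
  step 4: K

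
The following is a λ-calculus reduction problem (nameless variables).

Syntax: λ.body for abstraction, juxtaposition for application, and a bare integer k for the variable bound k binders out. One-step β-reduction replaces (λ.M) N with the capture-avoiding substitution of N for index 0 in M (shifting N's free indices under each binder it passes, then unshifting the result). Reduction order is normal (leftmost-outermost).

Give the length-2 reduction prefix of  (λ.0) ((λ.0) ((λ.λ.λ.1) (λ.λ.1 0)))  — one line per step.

  start: (λ.0) ((λ.0) ((λ.λ.λ.1) (λ.λ.1 0)))
  →1  (λ.0) ((λ.λ.λ.1) (λ.λ.1 0))
  →2  (λ.λ.λ.1) (λ.λ.1 0)

Answer: after 2 steps: (λ.λ.λ.1) (λ.λ.1 0)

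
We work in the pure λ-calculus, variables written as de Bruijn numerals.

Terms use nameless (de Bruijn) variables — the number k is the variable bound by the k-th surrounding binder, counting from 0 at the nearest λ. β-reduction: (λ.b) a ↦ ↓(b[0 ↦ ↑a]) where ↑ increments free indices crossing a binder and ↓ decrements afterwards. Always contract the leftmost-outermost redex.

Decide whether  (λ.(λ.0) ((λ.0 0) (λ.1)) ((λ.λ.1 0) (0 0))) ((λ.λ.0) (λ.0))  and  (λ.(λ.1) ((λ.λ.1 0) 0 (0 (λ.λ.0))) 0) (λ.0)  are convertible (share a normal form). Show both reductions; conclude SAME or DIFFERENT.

Answer: SAME — A ⇓ λ.0, B ⇓ λ.0

Working:
Term A:
  start: (λ.(λ.0) ((λ.0 0) (λ.1)) ((λ.λ.1 0) (0 0))) ((λ.λ.0) (λ.0))
  →1  (λ.0) ((λ.0 0) (λ.(λ.λ.0) (λ.0))) ((λ.λ.1 0) ((λ.λ.0) (λ.0) ((λ.λ.0) (λ.0))))
  →2  (λ.0 0) (λ.(λ.λ.0) (λ.0)) ((λ.λ.1 0) ((λ.λ.0) (λ.0) ((λ.λ.0) (λ.0))))
  →3  (λ.(λ.λ.0) (λ.0)) (λ.(λ.λ.0) (λ.0)) ((λ.λ.1 0) ((λ.λ.0) (λ.0) ((λ.λ.0) (λ.0))))
  →4  (λ.λ.0) (λ.0) ((λ.λ.1 0) ((λ.λ.0) (λ.0) ((λ.λ.0) (λ.0))))
  →5  (λ.0) ((λ.λ.1 0) ((λ.λ.0) (λ.0) ((λ.λ.0) (λ.0))))
  →6  (λ.λ.1 0) ((λ.λ.0) (λ.0) ((λ.λ.0) (λ.0)))
  →7  λ.(λ.λ.0) (λ.0) ((λ.λ.0) (λ.0)) 0
  →8  λ.(λ.0) ((λ.λ.0) (λ.0)) 0
  →9  λ.(λ.λ.0) (λ.0) 0
  →10  λ.(λ.0) 0
  →11  λ.0

Term B:
  start: (λ.(λ.1) ((λ.λ.1 0) 0 (0 (λ.λ.0))) 0) (λ.0)
  →1  (λ.λ.0) ((λ.λ.1 0) (λ.0) ((λ.0) (λ.λ.0))) (λ.0)
  →2  (λ.0) (λ.0)
  →3  λ.0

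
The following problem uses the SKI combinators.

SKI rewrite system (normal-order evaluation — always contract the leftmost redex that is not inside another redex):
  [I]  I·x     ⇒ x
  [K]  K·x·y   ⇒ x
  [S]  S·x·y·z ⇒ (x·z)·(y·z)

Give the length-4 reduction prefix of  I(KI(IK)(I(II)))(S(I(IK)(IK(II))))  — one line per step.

  start: I(KI(IK)(I(II)))(S(I(IK)(IK(II))))
  step 1: KI(IK)(I(II))(S(I(IK)(IK(II))))
  step 2: I(I(II))(S(I(IK)(IK(II))))
  step 3: I(II)(S(I(IK)(IK(II))))
  step 4: II(S(I(IK)(IK(II))))

Answer: after 4 steps: II(S(I(IK)(IK(II))))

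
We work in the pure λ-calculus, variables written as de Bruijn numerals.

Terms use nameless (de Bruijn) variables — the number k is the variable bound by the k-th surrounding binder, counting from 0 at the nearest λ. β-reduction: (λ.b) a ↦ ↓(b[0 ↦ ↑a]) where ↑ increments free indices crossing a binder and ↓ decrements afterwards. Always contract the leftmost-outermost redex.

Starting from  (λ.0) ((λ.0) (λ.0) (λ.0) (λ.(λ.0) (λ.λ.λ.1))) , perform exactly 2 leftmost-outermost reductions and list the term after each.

Answer: after 2 steps: (λ.0) (λ.0) (λ.(λ.0) (λ.λ.λ.1))

Working:
  start: (λ.0) ((λ.0) (λ.0) (λ.0) (λ.(λ.0) (λ.λ.λ.1)))
  [1] (λ.0) (λ.0) (λ.0) (λ.(λ.0) (λ.λ.λ.1))
  [2] (λ.0) (λ.0) (λ.(λ.0) (λ.λ.λ.1))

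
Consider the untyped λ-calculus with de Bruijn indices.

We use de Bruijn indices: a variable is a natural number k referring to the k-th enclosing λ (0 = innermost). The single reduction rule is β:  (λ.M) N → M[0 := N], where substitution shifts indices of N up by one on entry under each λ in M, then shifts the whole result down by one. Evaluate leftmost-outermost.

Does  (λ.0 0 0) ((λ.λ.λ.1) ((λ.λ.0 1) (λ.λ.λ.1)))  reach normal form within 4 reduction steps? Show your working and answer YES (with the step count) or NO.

  start: (λ.0 0 0) ((λ.λ.λ.1) ((λ.λ.0 1) (λ.λ.λ.1)))
  →1  (λ.λ.λ.1) ((λ.λ.0 1) (λ.λ.λ.1)) ((λ.λ.λ.1) ((λ.λ.0 1) (λ.λ.λ.1))) ((λ.λ.λ.1) ((λ.λ.0 1) (λ.λ.λ.1)))
  →2  (λ.λ.1) ((λ.λ.λ.1) ((λ.λ.0 1) (λ.λ.λ.1))) ((λ.λ.λ.1) ((λ.λ.0 1) (λ.λ.λ.1)))
  →3  (λ.(λ.λ.λ.1) ((λ.λ.0 1) (λ.λ.λ.1))) ((λ.λ.λ.1) ((λ.λ.0 1) (λ.λ.λ.1)))
  →4  (λ.λ.λ.1) ((λ.λ.0 1) (λ.λ.λ.1))

Answer: NO — after 4 steps the term is (λ.λ.λ.1) ((λ.λ.0 1) (λ.λ.λ.1)), not yet normal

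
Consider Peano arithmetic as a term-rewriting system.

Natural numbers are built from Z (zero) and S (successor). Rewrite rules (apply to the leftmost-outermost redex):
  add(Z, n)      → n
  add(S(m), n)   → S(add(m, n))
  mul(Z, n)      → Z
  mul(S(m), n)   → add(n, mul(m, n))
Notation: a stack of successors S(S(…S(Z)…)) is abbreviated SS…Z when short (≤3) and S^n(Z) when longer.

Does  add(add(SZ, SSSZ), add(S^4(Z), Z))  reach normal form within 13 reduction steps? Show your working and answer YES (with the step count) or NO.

Answer: YES — reaches normal form S^8(Z) in 12 ≤ 13 steps

Derivation:
  start: add(add(SZ, SSSZ), add(S^4(Z), Z))
  step 1: add(S(add(Z, SSSZ)), add(S^4(Z), Z))
  step 2: S(add(add(Z, SSSZ), add(S^4(Z), Z)))
  step 3: S(add(SSSZ, add(S^4(Z), Z)))
  step 4: S(S(add(SSZ, add(S^4(Z), Z))))
  step 5: S(S(S(add(SZ, add(S^4(Z), Z)))))
  step 6: S(S(S(S(add(Z, add(S^4(Z), Z))))))
  step 7: S(S(S(S(add(S^4(Z), Z)))))
  step 8: S(S(S(S(S(add(SSSZ, Z))))))
  step 9: S(S(S(S(S(S(add(SSZ, Z)))))))
  step 10: S(S(S(S(S(S(S(add(SZ, Z))))))))
  step 11: S(S(S(S(S(S(S(S(add(Z, Z)))))))))
  step 12: S^8(Z)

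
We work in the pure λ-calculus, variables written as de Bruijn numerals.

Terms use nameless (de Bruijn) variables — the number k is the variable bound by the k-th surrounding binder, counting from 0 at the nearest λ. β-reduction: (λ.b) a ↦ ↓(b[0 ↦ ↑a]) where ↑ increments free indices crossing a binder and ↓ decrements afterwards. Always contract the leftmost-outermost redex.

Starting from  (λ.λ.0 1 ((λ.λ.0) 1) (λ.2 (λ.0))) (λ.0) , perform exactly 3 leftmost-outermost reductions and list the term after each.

  start: (λ.λ.0 1 ((λ.λ.0) 1) (λ.2 (λ.0))) (λ.0)
  [1] λ.0 (λ.0) ((λ.λ.0) (λ.0)) (λ.(λ.0) (λ.0))
  [2] λ.0 (λ.0) (λ.0) (λ.(λ.0) (λ.0))
  [3] λ.0 (λ.0) (λ.0) (λ.λ.0)

Answer: after 3 steps: λ.0 (λ.0) (λ.0) (λ.λ.0)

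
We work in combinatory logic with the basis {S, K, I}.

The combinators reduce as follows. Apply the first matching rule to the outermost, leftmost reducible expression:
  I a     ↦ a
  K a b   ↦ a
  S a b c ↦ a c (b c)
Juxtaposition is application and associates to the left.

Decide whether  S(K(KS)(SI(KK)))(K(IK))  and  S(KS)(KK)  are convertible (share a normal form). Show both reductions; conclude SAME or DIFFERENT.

Term A:
  start: S(K(KS)(SI(KK)))(K(IK))
  step 1: S(KS)(K(IK))
  step 2: S(KS)(KK)

Term B:
  start: S(KS)(KK)

Answer: SAME — A ⇓ S(KS)(KK), B ⇓ S(KS)(KK)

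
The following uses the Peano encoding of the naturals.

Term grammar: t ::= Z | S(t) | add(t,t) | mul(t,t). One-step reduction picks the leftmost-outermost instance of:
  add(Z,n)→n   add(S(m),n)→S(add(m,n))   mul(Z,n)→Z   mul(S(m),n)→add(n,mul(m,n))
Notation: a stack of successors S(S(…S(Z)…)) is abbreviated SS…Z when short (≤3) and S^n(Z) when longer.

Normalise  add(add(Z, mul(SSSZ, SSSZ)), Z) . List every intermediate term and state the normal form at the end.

  start: add(add(Z, mul(SSSZ, SSSZ)), Z)
  step 1: add(mul(SSSZ, SSSZ), Z)
  step 2: add(add(SSSZ, mul(SSZ, SSSZ)), Z)
  step 3: add(S(add(SSZ, mul(SSZ, SSSZ))), Z)
  step 4: S(add(add(SSZ, mul(SSZ, SSSZ)), Z))
  step 5: S(add(S(add(SZ, mul(SSZ, SSSZ))), Z))
  step 6: S(S(add(add(SZ, mul(SSZ, SSSZ)), Z)))
  step 7: S(S(add(S(add(Z, mul(SSZ, SSSZ))), Z)))
  step 8: S(S(S(add(add(Z, mul(SSZ, SSSZ)), Z))))
  step 9: S(S(S(add(mul(SSZ, SSSZ), Z))))
  step 10: S(S(S(add(add(SSSZ, mul(SZ, SSSZ)), Z))))
  step 11: S(S(S(add(S(add(SSZ, mul(SZ, SSSZ))), Z))))
  step 12: S(S(S(S(add(add(SSZ, mul(SZ, SSSZ)), Z)))))
  step 13: S(S(S(S(add(S(add(SZ, mul(SZ, SSSZ))), Z)))))
  step 14: S(S(S(S(S(add(add(SZ, mul(SZ, SSSZ)), Z))))))
  step 15: S(S(S(S(S(add(S(add(Z, mul(SZ, SSSZ))), Z))))))
  step 16: S(S(S(S(S(S(add(add(Z, mul(SZ, SSSZ)), Z)))))))
  step 17: S(S(S(S(S(S(add(mul(SZ, SSSZ), Z)))))))
  step 18: S(S(S(S(S(S(add(add(SSSZ, mul(Z, SSSZ)), Z)))))))
  step 19: S(S(S(S(S(S(add(S(add(SSZ, mul(Z, SSSZ))), Z)))))))
  step 20: S(S(S(S(S(S(S(add(add(SSZ, mul(Z, SSSZ)), Z))))))))
  step 21: S(S(S(S(S(S(S(add(S(add(SZ, mul(Z, SSSZ))), Z))))))))
  step 22: S(S(S(S(S(S(S(S(add(add(SZ, mul(Z, SSSZ)), Z)))))))))
  step 23: S(S(S(S(S(S(S(S(add(S(add(Z, mul(Z, SSSZ))), Z)))))))))
  step 24: S(S(S(S(S(S(S(S(S(add(add(Z, mul(Z, SSSZ)), Z))))))))))
  step 25: S(S(S(S(S(S(S(S(S(add(mul(Z, SSSZ), Z))))))))))
  step 26: S(S(S(S(S(S(S(S(S(add(Z, Z))))))))))
  step 27: S^9(Z)

Answer: normal form = S^9(Z)  (in 27 steps)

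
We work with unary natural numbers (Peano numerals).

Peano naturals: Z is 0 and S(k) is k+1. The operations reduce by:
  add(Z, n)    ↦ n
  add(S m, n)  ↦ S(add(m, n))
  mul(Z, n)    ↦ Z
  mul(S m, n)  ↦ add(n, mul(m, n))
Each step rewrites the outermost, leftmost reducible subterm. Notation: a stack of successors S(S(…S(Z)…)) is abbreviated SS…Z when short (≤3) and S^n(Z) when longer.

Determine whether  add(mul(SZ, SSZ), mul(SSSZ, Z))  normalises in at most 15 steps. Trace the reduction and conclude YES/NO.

  start: add(mul(SZ, SSZ), mul(SSSZ, Z))
  [1] add(add(SSZ, mul(Z, SSZ)), mul(SSSZ, Z))
  [2] add(S(add(SZ, mul(Z, SSZ))), mul(SSSZ, Z))
  [3] S(add(add(SZ, mul(Z, SSZ)), mul(SSSZ, Z)))
  [4] S(add(S(add(Z, mul(Z, SSZ))), mul(SSSZ, Z)))
  [5] S(S(add(add(Z, mul(Z, SSZ)), mul(SSSZ, Z))))
  [6] S(S(add(mul(Z, SSZ), mul(SSSZ, Z))))
  [7] S(S(add(Z, mul(SSSZ, Z))))
  [8] S(S(mul(SSSZ, Z)))
  [9] S(S(add(Z, mul(SSZ, Z))))
  [10] S(S(mul(SSZ, Z)))
  [11] S(S(add(Z, mul(SZ, Z))))
  [12] S(S(mul(SZ, Z)))
  [13] S(S(add(Z, mul(Z, Z))))
  [14] S(S(mul(Z, Z)))
  [15] SSZ

Answer: YES — reaches normal form SSZ in 15 ≤ 15 steps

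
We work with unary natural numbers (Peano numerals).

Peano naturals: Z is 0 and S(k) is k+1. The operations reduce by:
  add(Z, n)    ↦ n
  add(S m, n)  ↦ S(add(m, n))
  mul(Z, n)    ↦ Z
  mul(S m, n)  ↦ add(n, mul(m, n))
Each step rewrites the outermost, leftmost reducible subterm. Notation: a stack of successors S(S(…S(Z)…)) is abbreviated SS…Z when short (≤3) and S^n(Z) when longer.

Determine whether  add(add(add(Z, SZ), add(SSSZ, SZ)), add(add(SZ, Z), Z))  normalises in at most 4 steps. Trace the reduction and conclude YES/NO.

Answer: NO — after 4 steps the term is S(add(add(SSSZ, SZ), add(add(SZ, Z), Z))), not yet normal

Working:
  start: add(add(add(Z, SZ), add(SSSZ, SZ)), add(add(SZ, Z), Z))
  [1] add(add(SZ, add(SSSZ, SZ)), add(add(SZ, Z), Z))
  [2] add(S(add(Z, add(SSSZ, SZ))), add(add(SZ, Z), Z))
  [3] S(add(add(Z, add(SSSZ, SZ)), add(add(SZ, Z), Z)))
  [4] S(add(add(SSSZ, SZ), add(add(SZ, Z), Z)))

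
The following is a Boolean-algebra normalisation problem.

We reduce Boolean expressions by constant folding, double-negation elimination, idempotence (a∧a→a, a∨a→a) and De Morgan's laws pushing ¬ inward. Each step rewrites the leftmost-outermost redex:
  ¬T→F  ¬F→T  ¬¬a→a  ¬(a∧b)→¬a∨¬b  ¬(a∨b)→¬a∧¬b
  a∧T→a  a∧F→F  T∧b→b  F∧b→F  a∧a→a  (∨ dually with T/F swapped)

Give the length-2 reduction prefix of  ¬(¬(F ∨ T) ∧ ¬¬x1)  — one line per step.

Answer: after 2 steps: (F ∨ T) ∨ ¬¬¬x1

Working:
  start: ¬(¬(F ∨ T) ∧ ¬¬x1)
  step 1: ¬¬(F ∨ T) ∨ ¬¬¬x1
  step 2: (F ∨ T) ∨ ¬¬¬x1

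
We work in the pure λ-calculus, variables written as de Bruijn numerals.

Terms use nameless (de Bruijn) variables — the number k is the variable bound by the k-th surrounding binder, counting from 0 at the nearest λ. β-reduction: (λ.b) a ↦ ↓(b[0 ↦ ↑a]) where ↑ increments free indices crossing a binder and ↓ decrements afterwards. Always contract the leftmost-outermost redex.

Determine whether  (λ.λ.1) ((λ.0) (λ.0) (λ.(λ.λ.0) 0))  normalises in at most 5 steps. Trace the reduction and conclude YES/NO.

Answer: YES — reaches normal form λ.λ.λ.0 in 4 ≤ 5 steps

Derivation:
  start: (λ.λ.1) ((λ.0) (λ.0) (λ.(λ.λ.0) 0))
  [1] λ.(λ.0) (λ.0) (λ.(λ.λ.0) 0)
  [2] λ.(λ.0) (λ.(λ.λ.0) 0)
  [3] λ.λ.(λ.λ.0) 0
  [4] λ.λ.λ.0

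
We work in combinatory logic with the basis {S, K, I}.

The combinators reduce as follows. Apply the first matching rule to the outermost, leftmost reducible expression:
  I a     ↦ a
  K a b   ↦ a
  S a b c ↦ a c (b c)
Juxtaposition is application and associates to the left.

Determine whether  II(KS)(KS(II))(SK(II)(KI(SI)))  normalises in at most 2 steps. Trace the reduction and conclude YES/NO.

Answer: NO — after 2 steps the term is KS(KS(II))(SK(II)(KI(SI))), not yet normal

Working:
  start: II(KS)(KS(II))(SK(II)(KI(SI)))
  [1] I(KS)(KS(II))(SK(II)(KI(SI)))
  [2] KS(KS(II))(SK(II)(KI(SI)))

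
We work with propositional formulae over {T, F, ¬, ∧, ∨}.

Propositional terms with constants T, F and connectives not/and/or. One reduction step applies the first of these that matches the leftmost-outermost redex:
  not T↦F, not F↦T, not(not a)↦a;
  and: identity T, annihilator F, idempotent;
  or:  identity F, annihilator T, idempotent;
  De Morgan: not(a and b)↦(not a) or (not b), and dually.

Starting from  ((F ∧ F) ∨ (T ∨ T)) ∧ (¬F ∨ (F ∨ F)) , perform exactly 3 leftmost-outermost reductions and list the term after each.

  start: ((F ∧ F) ∨ (T ∨ T)) ∧ (¬F ∨ (F ∨ F))
  →1  (F ∨ (T ∨ T)) ∧ (¬F ∨ (F ∨ F))
  →2  (T ∨ T) ∧ (¬F ∨ (F ∨ F))
  →3  T ∧ (¬F ∨ (F ∨ F))

Answer: after 3 steps: T ∧ (¬F ∨ (F ∨ F))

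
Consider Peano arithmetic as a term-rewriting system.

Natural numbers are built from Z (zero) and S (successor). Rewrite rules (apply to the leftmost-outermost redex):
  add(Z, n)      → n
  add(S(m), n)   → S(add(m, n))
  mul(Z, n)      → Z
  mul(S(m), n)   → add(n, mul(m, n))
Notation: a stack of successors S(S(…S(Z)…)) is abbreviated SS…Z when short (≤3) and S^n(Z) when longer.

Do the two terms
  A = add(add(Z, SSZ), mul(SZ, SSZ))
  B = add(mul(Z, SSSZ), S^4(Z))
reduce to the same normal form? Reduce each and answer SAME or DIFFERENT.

Term A:
  start: add(add(Z, SSZ), mul(SZ, SSZ))
  →1  add(SSZ, mul(SZ, SSZ))
  →2  S(add(SZ, mul(SZ, SSZ)))
  →3  S(S(add(Z, mul(SZ, SSZ))))
  →4  S(S(mul(SZ, SSZ)))
  →5  S(S(add(SSZ, mul(Z, SSZ))))
  →6  S(S(S(add(SZ, mul(Z, SSZ)))))
  →7  S(S(S(S(add(Z, mul(Z, SSZ))))))
  →8  S(S(S(S(mul(Z, SSZ)))))
  →9  S^4(Z)

Term B:
  start: add(mul(Z, SSSZ), S^4(Z))
  →1  add(Z, S^4(Z))
  →2  S^4(Z)

Answer: SAME — A ⇓ S^4(Z), B ⇓ S^4(Z)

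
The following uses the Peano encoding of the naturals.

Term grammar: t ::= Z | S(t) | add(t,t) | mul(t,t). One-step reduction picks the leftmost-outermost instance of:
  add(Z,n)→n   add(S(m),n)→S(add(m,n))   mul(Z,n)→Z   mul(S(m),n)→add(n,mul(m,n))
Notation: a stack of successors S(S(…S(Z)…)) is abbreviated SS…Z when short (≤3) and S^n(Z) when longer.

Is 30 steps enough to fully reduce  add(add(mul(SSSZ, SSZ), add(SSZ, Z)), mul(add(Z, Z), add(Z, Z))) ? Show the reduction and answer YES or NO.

  start: add(add(mul(SSSZ, SSZ), add(SSZ, Z)), mul(add(Z, Z), add(Z, Z)))
  step 1: add(add(add(SSZ, mul(SSZ, SSZ)), add(SSZ, Z)), mul(add(Z, Z), add(Z, Z)))
  step 2: add(add(S(add(SZ, mul(SSZ, SSZ))), add(SSZ, Z)), mul(add(Z, Z), add(Z, Z)))
  step 3: add(S(add(add(SZ, mul(SSZ, SSZ)), add(SSZ, Z))), mul(add(Z, Z), add(Z, Z)))
  step 4: S(add(add(add(SZ, mul(SSZ, SSZ)), add(SSZ, Z)), mul(add(Z, Z), add(Z, Z))))
  step 5: S(add(add(S(add(Z, mul(SSZ, SSZ))), add(SSZ, Z)), mul(add(Z, Z), add(Z, Z))))
  step 6: S(add(S(add(add(Z, mul(SSZ, SSZ)), add(SSZ, Z))), mul(add(Z, Z), add(Z, Z))))
  step 7: S(S(add(add(add(Z, mul(SSZ, SSZ)), add(SSZ, Z)), mul(add(Z, Z), add(Z, Z)))))
  step 8: S(S(add(add(mul(SSZ, SSZ), add(SSZ, Z)), mul(add(Z, Z), add(Z, Z)))))
  step 9: S(S(add(add(add(SSZ, mul(SZ, SSZ)), add(SSZ, Z)), mul(add(Z, Z), add(Z, Z)))))
  step 10: S(S(add(add(S(add(SZ, mul(SZ, SSZ))), add(SSZ, Z)), mul(add(Z, Z), add(Z, Z)))))
  step 11: S(S(add(S(add(add(SZ, mul(SZ, SSZ)), add(SSZ, Z))), mul(add(Z, Z), add(Z, Z)))))
  step 12: S(S(S(add(add(add(SZ, mul(SZ, SSZ)), add(SSZ, Z)), mul(add(Z, Z), add(Z, Z))))))
  step 13: S(S(S(add(add(S(add(Z, mul(SZ, SSZ))), add(SSZ, Z)), mul(add(Z, Z), add(Z, Z))))))
  step 14: S(S(S(add(S(add(add(Z, mul(SZ, SSZ)), add(SSZ, Z))), mul(add(Z, Z), add(Z, Z))))))
  step 15: S(S(S(S(add(add(add(Z, mul(SZ, SSZ)), add(SSZ, Z)), mul(add(Z, Z), add(Z, Z)))))))
  step 16: S(S(S(S(add(add(mul(SZ, SSZ), add(SSZ, Z)), mul(add(Z, Z), add(Z, Z)))))))
  step 17: S(S(S(S(add(add(add(SSZ, mul(Z, SSZ)), add(SSZ, Z)), mul(add(Z, Z), add(Z, Z)))))))
  step 18: S(S(S(S(add(add(S(add(SZ, mul(Z, SSZ))), add(SSZ, Z)), mul(add(Z, Z), add(Z, Z)))))))
  step 19: S(S(S(S(add(S(add(add(SZ, mul(Z, SSZ)), add(SSZ, Z))), mul(add(Z, Z), add(Z, Z)))))))
  step 20: S(S(S(S(S(add(add(add(SZ, mul(Z, SSZ)), add(SSZ, Z)), mul(add(Z, Z), add(Z, Z))))))))
  step 21: S(S(S(S(S(add(add(S(add(Z, mul(Z, SSZ))), add(SSZ, Z)), mul(add(Z, Z), add(Z, Z))))))))
  step 22: S(S(S(S(S(add(S(add(add(Z, mul(Z, SSZ)), add(SSZ, Z))), mul(add(Z, Z), add(Z, Z))))))))
  step 23: S(S(S(S(S(S(add(add(add(Z, mul(Z, SSZ)), add(SSZ, Z)), mul(add(Z, Z), add(Z, Z)))))))))
  step 24: S(S(S(S(S(S(add(add(mul(Z, SSZ), add(SSZ, Z)), mul(add(Z, Z), add(Z, Z)))))))))
  step 25: S(S(S(S(S(S(add(add(Z, add(SSZ, Z)), mul(add(Z, Z), add(Z, Z)))))))))
  step 26: S(S(S(S(S(S(add(add(SSZ, Z), mul(add(Z, Z), add(Z, Z)))))))))
  step 27: S(S(S(S(S(S(add(S(add(SZ, Z)), mul(add(Z, Z), add(Z, Z)))))))))
  step 28: S(S(S(S(S(S(S(add(add(SZ, Z), mul(add(Z, Z), add(Z, Z))))))))))
  step 29: S(S(S(S(S(S(S(add(S(add(Z, Z)), mul(add(Z, Z), add(Z, Z))))))))))
  step 30: S(S(S(S(S(S(S(S(add(add(Z, Z), mul(add(Z, Z), add(Z, Z)))))))))))

Answer: NO — after 30 steps the term is S(S(S(S(S(S(S(S(add(add(Z, Z), mul(add(Z, Z), add(Z, Z))))))))))), not yet normal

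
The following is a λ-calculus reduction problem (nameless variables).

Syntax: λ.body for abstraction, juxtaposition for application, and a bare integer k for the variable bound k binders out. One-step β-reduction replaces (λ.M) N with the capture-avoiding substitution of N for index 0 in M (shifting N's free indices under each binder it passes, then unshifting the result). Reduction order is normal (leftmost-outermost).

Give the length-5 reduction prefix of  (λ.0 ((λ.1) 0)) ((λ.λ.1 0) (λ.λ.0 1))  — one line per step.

Answer: after 5 steps: λ.0 ((λ.λ.1 0) (λ.λ.0 1))

Working:
  start: (λ.0 ((λ.1) 0)) ((λ.λ.1 0) (λ.λ.0 1))
  →1  (λ.λ.1 0) (λ.λ.0 1) ((λ.(λ.λ.1 0) (λ.λ.0 1)) ((λ.λ.1 0) (λ.λ.0 1)))
  →2  (λ.(λ.λ.0 1) 0) ((λ.(λ.λ.1 0) (λ.λ.0 1)) ((λ.λ.1 0) (λ.λ.0 1)))
  →3  (λ.λ.0 1) ((λ.(λ.λ.1 0) (λ.λ.0 1)) ((λ.λ.1 0) (λ.λ.0 1)))
  →4  λ.0 ((λ.(λ.λ.1 0) (λ.λ.0 1)) ((λ.λ.1 0) (λ.λ.0 1)))
  →5  λ.0 ((λ.λ.1 0) (λ.λ.0 1))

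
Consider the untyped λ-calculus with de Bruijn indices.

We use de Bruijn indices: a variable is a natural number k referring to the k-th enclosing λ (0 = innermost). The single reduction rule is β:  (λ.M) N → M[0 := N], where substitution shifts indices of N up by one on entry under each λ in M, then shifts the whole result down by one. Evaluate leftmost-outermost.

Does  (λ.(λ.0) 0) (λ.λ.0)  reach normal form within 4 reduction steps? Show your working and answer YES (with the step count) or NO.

Answer: YES — reaches normal form λ.λ.0 in 2 ≤ 4 steps

Derivation:
  start: (λ.(λ.0) 0) (λ.λ.0)
  →1  (λ.0) (λ.λ.0)
  →2  λ.λ.0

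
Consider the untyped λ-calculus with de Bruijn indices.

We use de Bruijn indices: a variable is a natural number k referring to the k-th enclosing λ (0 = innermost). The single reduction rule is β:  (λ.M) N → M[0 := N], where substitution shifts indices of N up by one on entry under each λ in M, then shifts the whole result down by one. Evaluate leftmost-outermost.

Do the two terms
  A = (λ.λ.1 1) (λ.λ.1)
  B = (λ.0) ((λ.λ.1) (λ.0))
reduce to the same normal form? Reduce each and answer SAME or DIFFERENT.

Answer: DIFFERENT — A ⇓ λ.λ.λ.λ.1, B ⇓ λ.λ.0

Derivation:
Term A:
  start: (λ.λ.1 1) (λ.λ.1)
  step 1: λ.(λ.λ.1) (λ.λ.1)
  step 2: λ.λ.λ.λ.1

Term B:
  start: (λ.0) ((λ.λ.1) (λ.0))
  step 1: (λ.λ.1) (λ.0)
  step 2: λ.λ.0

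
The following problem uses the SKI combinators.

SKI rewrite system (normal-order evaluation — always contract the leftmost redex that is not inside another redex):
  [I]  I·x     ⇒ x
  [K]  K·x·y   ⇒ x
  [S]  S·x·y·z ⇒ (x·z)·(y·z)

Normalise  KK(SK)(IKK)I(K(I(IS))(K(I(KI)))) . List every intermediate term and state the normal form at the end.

  start: KK(SK)(IKK)I(K(I(IS))(K(I(KI))))
  step 1: K(IKK)I(K(I(IS))(K(I(KI))))
  step 2: IKK(K(I(IS))(K(I(KI))))
  step 3: KK(K(I(IS))(K(I(KI))))
  step 4: K

Answer: normal form = K  (in 4 steps)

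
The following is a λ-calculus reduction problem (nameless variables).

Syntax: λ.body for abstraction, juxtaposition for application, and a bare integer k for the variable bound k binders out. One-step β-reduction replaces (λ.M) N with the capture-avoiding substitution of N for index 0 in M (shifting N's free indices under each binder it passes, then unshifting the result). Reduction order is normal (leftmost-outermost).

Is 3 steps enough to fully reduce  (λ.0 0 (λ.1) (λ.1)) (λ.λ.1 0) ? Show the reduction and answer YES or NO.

  start: (λ.0 0 (λ.1) (λ.1)) (λ.λ.1 0)
  step 1: (λ.λ.1 0) (λ.λ.1 0) (λ.λ.λ.1 0) (λ.λ.λ.1 0)
  step 2: (λ.(λ.λ.1 0) 0) (λ.λ.λ.1 0) (λ.λ.λ.1 0)
  step 3: (λ.λ.1 0) (λ.λ.λ.1 0) (λ.λ.λ.1 0)

Answer: NO — after 3 steps the term is (λ.λ.1 0) (λ.λ.λ.1 0) (λ.λ.λ.1 0), not yet normal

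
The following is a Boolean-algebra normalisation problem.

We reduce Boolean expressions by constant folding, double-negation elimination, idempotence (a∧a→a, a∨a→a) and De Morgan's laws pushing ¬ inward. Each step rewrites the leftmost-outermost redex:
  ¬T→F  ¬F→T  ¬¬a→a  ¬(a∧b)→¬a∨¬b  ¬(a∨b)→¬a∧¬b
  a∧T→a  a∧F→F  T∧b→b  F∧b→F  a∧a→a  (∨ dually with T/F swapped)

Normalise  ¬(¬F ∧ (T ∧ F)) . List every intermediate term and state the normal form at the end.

  start: ¬(¬F ∧ (T ∧ F))
  step 1: ¬¬F ∨ ¬(T ∧ F)
  step 2: F ∨ ¬(T ∧ F)
  step 3: ¬(T ∧ F)
  step 4: ¬T ∨ ¬F
  step 5: F ∨ ¬F
  step 6: ¬F
  step 7: T

Answer: normal form = T  (in 7 steps)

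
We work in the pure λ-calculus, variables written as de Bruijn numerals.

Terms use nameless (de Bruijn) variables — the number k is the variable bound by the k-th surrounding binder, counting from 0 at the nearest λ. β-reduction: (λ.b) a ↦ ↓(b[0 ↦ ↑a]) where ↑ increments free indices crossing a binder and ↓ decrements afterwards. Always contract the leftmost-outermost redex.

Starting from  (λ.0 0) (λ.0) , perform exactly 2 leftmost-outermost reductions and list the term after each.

Answer: after 2 steps: λ.0

Derivation:
  start: (λ.0 0) (λ.0)
  [1] (λ.0) (λ.0)
  [2] λ.0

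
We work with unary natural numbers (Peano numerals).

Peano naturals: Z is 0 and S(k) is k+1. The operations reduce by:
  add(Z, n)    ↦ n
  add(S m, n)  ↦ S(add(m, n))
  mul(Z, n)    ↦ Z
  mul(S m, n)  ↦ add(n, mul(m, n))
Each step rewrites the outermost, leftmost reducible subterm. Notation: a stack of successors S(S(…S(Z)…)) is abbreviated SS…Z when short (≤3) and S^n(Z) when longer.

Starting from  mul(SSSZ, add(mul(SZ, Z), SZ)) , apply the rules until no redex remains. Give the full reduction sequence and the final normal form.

  start: mul(SSSZ, add(mul(SZ, Z), SZ))
  →1  add(add(mul(SZ, Z), SZ), mul(SSZ, add(mul(SZ, Z), SZ)))
  →2  add(add(add(Z, mul(Z, Z)), SZ), mul(SSZ, add(mul(SZ, Z), SZ)))
  →3  add(add(mul(Z, Z), SZ), mul(SSZ, add(mul(SZ, Z), SZ)))
  →4  add(add(Z, SZ), mul(SSZ, add(mul(SZ, Z), SZ)))
  →5  add(SZ, mul(SSZ, add(mul(SZ, Z), SZ)))
  →6  S(add(Z, mul(SSZ, add(mul(SZ, Z), SZ))))
  →7  S(mul(SSZ, add(mul(SZ, Z), SZ)))
  →8  S(add(add(mul(SZ, Z), SZ), mul(SZ, add(mul(SZ, Z), SZ))))
  →9  S(add(add(add(Z, mul(Z, Z)), SZ), mul(SZ, add(mul(SZ, Z), SZ))))
  →10  S(add(add(mul(Z, Z), SZ), mul(SZ, add(mul(SZ, Z), SZ))))
  →11  S(add(add(Z, SZ), mul(SZ, add(mul(SZ, Z), SZ))))
  →12  S(add(SZ, mul(SZ, add(mul(SZ, Z), SZ))))
  →13  S(S(add(Z, mul(SZ, add(mul(SZ, Z), SZ)))))
  →14  S(S(mul(SZ, add(mul(SZ, Z), SZ))))
  →15  S(S(add(add(mul(SZ, Z), SZ), mul(Z, add(mul(SZ, Z), SZ)))))
  →16  S(S(add(add(add(Z, mul(Z, Z)), SZ), mul(Z, add(mul(SZ, Z), SZ)))))
  →17  S(S(add(add(mul(Z, Z), SZ), mul(Z, add(mul(SZ, Z), SZ)))))
  →18  S(S(add(add(Z, SZ), mul(Z, add(mul(SZ, Z), SZ)))))
  →19  S(S(add(SZ, mul(Z, add(mul(SZ, Z), SZ)))))
  →20  S(S(S(add(Z, mul(Z, add(mul(SZ, Z), SZ))))))
  →21  S(S(S(mul(Z, add(mul(SZ, Z), SZ)))))
  →22  SSSZ

Answer: normal form = SSSZ  (in 22 steps)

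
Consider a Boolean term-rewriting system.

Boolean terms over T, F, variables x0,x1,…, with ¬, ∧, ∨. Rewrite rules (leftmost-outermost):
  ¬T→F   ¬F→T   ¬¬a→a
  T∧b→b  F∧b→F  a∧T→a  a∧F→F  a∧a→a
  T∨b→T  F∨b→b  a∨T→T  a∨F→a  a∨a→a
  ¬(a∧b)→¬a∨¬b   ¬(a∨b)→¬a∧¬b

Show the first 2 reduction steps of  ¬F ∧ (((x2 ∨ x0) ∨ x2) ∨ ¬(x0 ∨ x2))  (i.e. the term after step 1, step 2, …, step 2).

Answer: after 2 steps: ((x2 ∨ x0) ∨ x2) ∨ ¬(x0 ∨ x2)

Reduction:
  start: ¬F ∧ (((x2 ∨ x0) ∨ x2) ∨ ¬(x0 ∨ x2))
  step 1: T ∧ (((x2 ∨ x0) ∨ x2) ∨ ¬(x0 ∨ x2))
  step 2: ((x2 ∨ x0) ∨ x2) ∨ ¬(x0 ∨ x2)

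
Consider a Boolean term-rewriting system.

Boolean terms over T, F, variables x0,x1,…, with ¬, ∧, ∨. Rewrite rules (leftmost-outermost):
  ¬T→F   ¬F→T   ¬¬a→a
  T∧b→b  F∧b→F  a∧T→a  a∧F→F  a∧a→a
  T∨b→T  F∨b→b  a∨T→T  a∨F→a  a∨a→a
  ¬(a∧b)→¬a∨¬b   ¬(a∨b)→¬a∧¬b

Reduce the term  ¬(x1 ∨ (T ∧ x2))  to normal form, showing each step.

  start: ¬(x1 ∨ (T ∧ x2))
  →1  ¬x1 ∧ ¬(T ∧ x2)
  →2  ¬x1 ∧ (¬T ∨ ¬x2)
  →3  ¬x1 ∧ (F ∨ ¬x2)
  →4  ¬x1 ∧ ¬x2

Answer: normal form = ¬x1 ∧ ¬x2  (in 4 steps)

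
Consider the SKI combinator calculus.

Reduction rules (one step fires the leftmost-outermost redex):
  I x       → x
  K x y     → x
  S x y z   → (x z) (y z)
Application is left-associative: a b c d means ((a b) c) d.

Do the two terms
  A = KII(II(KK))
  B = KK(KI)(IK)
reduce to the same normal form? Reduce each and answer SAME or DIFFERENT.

Term A:
  start: KII(II(KK))
  [1] I(II(KK))
  [2] II(KK)
  [3] I(KK)
  [4] KK

Term B:
  start: KK(KI)(IK)
  [1] K(IK)
  [2] KK

Answer: SAME — A ⇓ KK, B ⇓ KK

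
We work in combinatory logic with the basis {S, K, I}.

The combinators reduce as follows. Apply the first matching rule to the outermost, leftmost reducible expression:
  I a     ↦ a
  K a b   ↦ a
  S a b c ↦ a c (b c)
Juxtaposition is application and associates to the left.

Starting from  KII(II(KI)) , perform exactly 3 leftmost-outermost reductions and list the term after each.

Answer: after 3 steps: I(KI)

Derivation:
  start: KII(II(KI))
  step 1: I(II(KI))
  step 2: II(KI)
  step 3: I(KI)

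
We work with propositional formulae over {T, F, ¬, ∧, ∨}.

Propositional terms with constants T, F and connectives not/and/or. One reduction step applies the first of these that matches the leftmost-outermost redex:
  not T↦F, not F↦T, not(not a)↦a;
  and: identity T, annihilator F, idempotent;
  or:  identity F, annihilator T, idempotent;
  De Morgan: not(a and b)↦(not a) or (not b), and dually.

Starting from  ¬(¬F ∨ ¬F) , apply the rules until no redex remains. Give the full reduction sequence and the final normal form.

  start: ¬(¬F ∨ ¬F)
  step 1: ¬¬F ∧ ¬¬F
  step 2: ¬¬F
  step 3: F

Answer: normal form = F  (in 3 steps)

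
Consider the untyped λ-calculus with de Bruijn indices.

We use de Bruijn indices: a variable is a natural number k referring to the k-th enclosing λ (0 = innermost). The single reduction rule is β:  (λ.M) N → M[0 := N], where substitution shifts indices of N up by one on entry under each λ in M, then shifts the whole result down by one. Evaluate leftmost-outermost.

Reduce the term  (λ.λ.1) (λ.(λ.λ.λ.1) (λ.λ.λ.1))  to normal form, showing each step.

Answer: normal form = λ.λ.λ.λ.1  (in 2 steps)

Reduction:
  start: (λ.λ.1) (λ.(λ.λ.λ.1) (λ.λ.λ.1))
  →1  λ.λ.(λ.λ.λ.1) (λ.λ.λ.1)
  →2  λ.λ.λ.λ.1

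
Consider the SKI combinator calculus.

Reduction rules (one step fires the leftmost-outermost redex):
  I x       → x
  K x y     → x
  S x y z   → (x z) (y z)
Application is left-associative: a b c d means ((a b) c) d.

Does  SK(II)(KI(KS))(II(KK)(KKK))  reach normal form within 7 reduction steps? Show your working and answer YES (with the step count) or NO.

  start: SK(II)(KI(KS))(II(KK)(KKK))
  [1] K(KI(KS))(II(KI(KS)))(II(KK)(KKK))
  [2] KI(KS)(II(KK)(KKK))
  [3] I(II(KK)(KKK))
  [4] II(KK)(KKK)
  [5] I(KK)(KKK)
  [6] KK(KKK)
  [7] K

Answer: YES — reaches normal form K in 7 ≤ 7 steps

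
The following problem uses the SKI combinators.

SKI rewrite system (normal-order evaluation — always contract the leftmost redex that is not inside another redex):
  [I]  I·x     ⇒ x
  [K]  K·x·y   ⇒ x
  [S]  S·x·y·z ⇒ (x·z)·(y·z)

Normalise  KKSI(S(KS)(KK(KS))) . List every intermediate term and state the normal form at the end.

Answer: normal form = I  (in 2 steps)

Derivation:
  start: KKSI(S(KS)(KK(KS)))
  [1] KI(S(KS)(KK(KS)))
  [2] I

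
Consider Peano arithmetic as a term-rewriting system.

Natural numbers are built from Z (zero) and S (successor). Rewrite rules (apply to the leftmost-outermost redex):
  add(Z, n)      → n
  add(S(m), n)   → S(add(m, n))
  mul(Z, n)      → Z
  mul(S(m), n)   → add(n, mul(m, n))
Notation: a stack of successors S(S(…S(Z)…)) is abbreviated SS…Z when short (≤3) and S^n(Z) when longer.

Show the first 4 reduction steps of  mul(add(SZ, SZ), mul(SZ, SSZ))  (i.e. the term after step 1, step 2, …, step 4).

  start: mul(add(SZ, SZ), mul(SZ, SSZ))
  →1  mul(S(add(Z, SZ)), mul(SZ, SSZ))
  →2  add(mul(SZ, SSZ), mul(add(Z, SZ), mul(SZ, SSZ)))
  →3  add(add(SSZ, mul(Z, SSZ)), mul(add(Z, SZ), mul(SZ, SSZ)))
  →4  add(S(add(SZ, mul(Z, SSZ))), mul(add(Z, SZ), mul(SZ, SSZ)))

Answer: after 4 steps: add(S(add(SZ, mul(Z, SSZ))), mul(add(Z, SZ), mul(SZ, SSZ)))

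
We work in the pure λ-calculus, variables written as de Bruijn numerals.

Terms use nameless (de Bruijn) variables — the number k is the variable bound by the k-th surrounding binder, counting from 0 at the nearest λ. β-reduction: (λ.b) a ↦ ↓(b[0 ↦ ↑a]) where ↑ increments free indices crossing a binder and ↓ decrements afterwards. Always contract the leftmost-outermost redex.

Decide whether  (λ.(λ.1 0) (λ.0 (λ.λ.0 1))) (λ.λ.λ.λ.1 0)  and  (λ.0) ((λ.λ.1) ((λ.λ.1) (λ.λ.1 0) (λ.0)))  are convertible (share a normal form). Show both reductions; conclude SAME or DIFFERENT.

Answer: SAME — A ⇓ λ.λ.λ.1 0, B ⇓ λ.λ.λ.1 0

Working:
Term A:
  start: (λ.(λ.1 0) (λ.0 (λ.λ.0 1))) (λ.λ.λ.λ.1 0)
  step 1: (λ.(λ.λ.λ.λ.1 0) 0) (λ.0 (λ.λ.0 1))
  step 2: (λ.λ.λ.λ.1 0) (λ.0 (λ.λ.0 1))
  step 3: λ.λ.λ.1 0

Term B:
  start: (λ.0) ((λ.λ.1) ((λ.λ.1) (λ.λ.1 0) (λ.0)))
  step 1: (λ.λ.1) ((λ.λ.1) (λ.λ.1 0) (λ.0))
  step 2: λ.(λ.λ.1) (λ.λ.1 0) (λ.0)
  step 3: λ.(λ.λ.λ.1 0) (λ.0)
  step 4: λ.λ.λ.1 0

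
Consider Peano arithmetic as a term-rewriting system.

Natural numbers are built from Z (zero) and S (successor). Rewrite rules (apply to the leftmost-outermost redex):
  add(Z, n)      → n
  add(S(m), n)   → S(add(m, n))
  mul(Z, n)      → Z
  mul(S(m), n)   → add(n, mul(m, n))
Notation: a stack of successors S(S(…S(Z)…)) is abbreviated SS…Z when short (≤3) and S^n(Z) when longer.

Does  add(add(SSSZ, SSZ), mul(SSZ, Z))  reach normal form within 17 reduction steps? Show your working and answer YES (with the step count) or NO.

  start: add(add(SSSZ, SSZ), mul(SSZ, Z))
  →1  add(S(add(SSZ, SSZ)), mul(SSZ, Z))
  →2  S(add(add(SSZ, SSZ), mul(SSZ, Z)))
  →3  S(add(S(add(SZ, SSZ)), mul(SSZ, Z)))
  →4  S(S(add(add(SZ, SSZ), mul(SSZ, Z))))
  →5  S(S(add(S(add(Z, SSZ)), mul(SSZ, Z))))
  →6  S(S(S(add(add(Z, SSZ), mul(SSZ, Z)))))
  →7  S(S(S(add(SSZ, mul(SSZ, Z)))))
  →8  S(S(S(S(add(SZ, mul(SSZ, Z))))))
  →9  S(S(S(S(S(add(Z, mul(SSZ, Z)))))))
  →10  S(S(S(S(S(mul(SSZ, Z))))))
  →11  S(S(S(S(S(add(Z, mul(SZ, Z)))))))
  →12  S(S(S(S(S(mul(SZ, Z))))))
  →13  S(S(S(S(S(add(Z, mul(Z, Z)))))))
  →14  S(S(S(S(S(mul(Z, Z))))))
  →15  S^5(Z)

Answer: YES — reaches normal form S^5(Z) in 15 ≤ 17 steps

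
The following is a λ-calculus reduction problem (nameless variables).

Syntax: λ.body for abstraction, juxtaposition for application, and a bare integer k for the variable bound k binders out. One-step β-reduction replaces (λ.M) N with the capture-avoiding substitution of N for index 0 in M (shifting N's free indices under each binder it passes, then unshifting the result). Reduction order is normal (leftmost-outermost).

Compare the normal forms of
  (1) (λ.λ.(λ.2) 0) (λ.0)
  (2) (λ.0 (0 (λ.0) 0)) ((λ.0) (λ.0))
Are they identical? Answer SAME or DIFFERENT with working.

Term A:
  start: (λ.λ.(λ.2) 0) (λ.0)
  step 1: λ.(λ.λ.0) 0
  step 2: λ.λ.0

Term B:
  start: (λ.0 (0 (λ.0) 0)) ((λ.0) (λ.0))
  step 1: (λ.0) (λ.0) ((λ.0) (λ.0) (λ.0) ((λ.0) (λ.0)))
  step 2: (λ.0) ((λ.0) (λ.0) (λ.0) ((λ.0) (λ.0)))
  step 3: (λ.0) (λ.0) (λ.0) ((λ.0) (λ.0))
  step 4: (λ.0) (λ.0) ((λ.0) (λ.0))
  step 5: (λ.0) ((λ.0) (λ.0))
  step 6: (λ.0) (λ.0)
  step 7: λ.0

Answer: DIFFERENT — A ⇓ λ.λ.0, B ⇓ λ.0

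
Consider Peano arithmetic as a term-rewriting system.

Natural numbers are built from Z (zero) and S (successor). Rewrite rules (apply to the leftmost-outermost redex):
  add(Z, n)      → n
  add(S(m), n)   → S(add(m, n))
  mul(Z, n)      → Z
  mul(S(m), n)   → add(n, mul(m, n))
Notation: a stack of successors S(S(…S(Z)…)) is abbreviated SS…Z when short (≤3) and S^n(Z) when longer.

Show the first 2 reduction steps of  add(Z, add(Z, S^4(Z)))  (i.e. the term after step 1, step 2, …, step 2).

  start: add(Z, add(Z, S^4(Z)))
  →1  add(Z, S^4(Z))
  →2  S^4(Z)

Answer: after 2 steps: S^4(Z)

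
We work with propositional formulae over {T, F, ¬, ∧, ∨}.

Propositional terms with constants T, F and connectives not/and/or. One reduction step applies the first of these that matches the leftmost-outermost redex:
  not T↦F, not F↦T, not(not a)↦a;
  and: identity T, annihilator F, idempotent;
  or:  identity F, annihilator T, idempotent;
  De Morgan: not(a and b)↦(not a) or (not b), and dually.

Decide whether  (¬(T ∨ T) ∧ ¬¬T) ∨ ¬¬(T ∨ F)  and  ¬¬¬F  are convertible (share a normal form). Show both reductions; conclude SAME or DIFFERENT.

Answer: SAME — A ⇓ T, B ⇓ T

Working:
Term A:
  start: (¬(T ∨ T) ∧ ¬¬T) ∨ ¬¬(T ∨ F)
  →1  ((¬T ∧ ¬T) ∧ ¬¬T) ∨ ¬¬(T ∨ F)
  →2  (¬T ∧ ¬¬T) ∨ ¬¬(T ∨ F)
  →3  (F ∧ ¬¬T) ∨ ¬¬(T ∨ F)
  →4  F ∨ ¬¬(T ∨ F)
  →5  ¬¬(T ∨ F)
  →6  T ∨ F
  →7  T

Term B:
  start: ¬¬¬F
  →1  ¬F
  →2  T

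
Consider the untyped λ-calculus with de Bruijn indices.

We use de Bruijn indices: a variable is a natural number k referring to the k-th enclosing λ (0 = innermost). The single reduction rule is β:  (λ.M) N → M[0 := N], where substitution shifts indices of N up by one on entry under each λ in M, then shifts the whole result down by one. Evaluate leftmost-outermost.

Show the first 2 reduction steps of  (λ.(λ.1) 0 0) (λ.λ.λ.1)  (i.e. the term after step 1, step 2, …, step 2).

Answer: after 2 steps: (λ.λ.λ.1) (λ.λ.λ.1)

Working:
  start: (λ.(λ.1) 0 0) (λ.λ.λ.1)
  →1  (λ.λ.λ.λ.1) (λ.λ.λ.1) (λ.λ.λ.1)
  →2  (λ.λ.λ.1) (λ.λ.λ.1)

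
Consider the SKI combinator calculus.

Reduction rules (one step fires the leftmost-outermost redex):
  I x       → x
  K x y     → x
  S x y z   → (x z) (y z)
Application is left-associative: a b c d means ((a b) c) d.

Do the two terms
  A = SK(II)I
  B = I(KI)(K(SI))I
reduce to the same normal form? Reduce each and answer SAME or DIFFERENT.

Term A:
  start: SK(II)I
  →1  KI(III)
  →2  I

Term B:
  start: I(KI)(K(SI))I
  →1  KI(K(SI))I
  →2  II
  →3  I

Answer: SAME — A ⇓ I, B ⇓ I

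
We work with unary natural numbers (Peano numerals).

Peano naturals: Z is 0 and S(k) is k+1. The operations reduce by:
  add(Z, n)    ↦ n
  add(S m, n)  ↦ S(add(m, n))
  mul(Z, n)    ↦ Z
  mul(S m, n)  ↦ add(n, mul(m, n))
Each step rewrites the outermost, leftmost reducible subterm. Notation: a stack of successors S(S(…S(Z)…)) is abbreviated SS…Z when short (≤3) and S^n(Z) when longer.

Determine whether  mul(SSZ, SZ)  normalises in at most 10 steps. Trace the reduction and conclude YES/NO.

Answer: YES — reaches normal form SSZ in 7 ≤ 10 steps

Working:
  start: mul(SSZ, SZ)
  [1] add(SZ, mul(SZ, SZ))
  [2] S(add(Z, mul(SZ, SZ)))
  [3] S(mul(SZ, SZ))
  [4] S(add(SZ, mul(Z, SZ)))
  [5] S(S(add(Z, mul(Z, SZ))))
  [6] S(S(mul(Z, SZ)))
  [7] SSZ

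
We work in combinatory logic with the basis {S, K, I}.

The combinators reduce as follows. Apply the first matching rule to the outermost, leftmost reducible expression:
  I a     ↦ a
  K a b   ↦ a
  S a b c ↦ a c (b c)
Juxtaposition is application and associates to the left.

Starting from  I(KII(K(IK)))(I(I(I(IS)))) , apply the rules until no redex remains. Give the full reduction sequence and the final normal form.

  start: I(KII(K(IK)))(I(I(I(IS))))
  step 1: KII(K(IK))(I(I(I(IS))))
  step 2: I(K(IK))(I(I(I(IS))))
  step 3: K(IK)(I(I(I(IS))))
  step 4: IK
  step 5: K

Answer: normal form = K  (in 5 steps)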